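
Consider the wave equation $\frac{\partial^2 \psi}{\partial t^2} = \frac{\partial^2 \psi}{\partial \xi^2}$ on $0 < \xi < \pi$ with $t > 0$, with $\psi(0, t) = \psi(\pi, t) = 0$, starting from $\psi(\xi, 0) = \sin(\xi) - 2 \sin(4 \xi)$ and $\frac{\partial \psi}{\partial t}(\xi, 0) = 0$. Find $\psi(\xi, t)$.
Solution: Separating variables: $\psi = \sum [A_n \cos(\omega_n t) + B_n \sin(\omega_n t)] \sin(n\xi)$, $\omega_n = n$. From ICs: $A_1=1, A_4=-2$.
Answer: $\psi(\xi, t) = \sin(\xi) \cos(t) - 2 \sin(4 \xi) \cos(4 t)$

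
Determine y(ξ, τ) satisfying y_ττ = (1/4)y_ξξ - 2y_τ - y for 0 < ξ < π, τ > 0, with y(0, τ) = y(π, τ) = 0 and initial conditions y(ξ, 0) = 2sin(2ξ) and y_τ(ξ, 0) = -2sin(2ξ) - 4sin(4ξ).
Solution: Substitute y = exp(-τ)u, i.e. u = exp(τ)y.
By the product rule, y_τ = exp(-τ)(u_τ - u), y_ττ = exp(-τ)(u_ττ - 2u_τ + u), y_ξξ = exp(-τ)u_ξξ.
Substituting into the PDE and dividing by exp(-τ): u_ττ - 2u_τ + u = (1/4)u_ξξ - 2(u_τ - u) - u.
The lower-order terms cancel, leaving the standard wave equation u_ττ = (1/4)u_ξξ.
Initial data for u: u(ξ,0) = y(ξ,0) = 2sin(2ξ); u_τ(ξ,0) = y_τ(ξ,0) + y(ξ,0) = -4sin(4ξ). The boundary conditions carry over: u(0,τ) = u(π,τ) = 0.
Solve for u:
  Using separation of variables u = X(ξ)T(τ):
  Eigenfunctions: sin(nξ), n = 1, 2, 3, ...
  General solution: u(ξ, τ) = Σ [A_n cos(n τ/2) + B_n sin(n τ/2)] sin(nξ)
  From u(ξ,0) = 2sin(2ξ): A_2=2. From u_τ(ξ,0) = -4sin(4ξ), using u_τ(ξ,0) = Σ ω_n B_n sin(nξ) with ω_n = n/2: B_4 = (-4)/2 = -2.
Hence u(ξ,τ) = 2sin(2ξ)cos(τ) - 2sin(4ξ)sin(2τ).
Transform back: y(ξ,τ) = exp(-τ)u(ξ,τ).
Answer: y(ξ, τ) = 2exp(-τ)sin(2ξ)cos(τ) - 2exp(-τ)sin(4ξ)sin(2τ)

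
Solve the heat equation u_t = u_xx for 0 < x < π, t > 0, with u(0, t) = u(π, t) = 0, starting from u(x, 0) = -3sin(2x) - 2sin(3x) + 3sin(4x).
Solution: Separating variables: u = Σ c_n exp(-n²t) sin(nx). From u(x,0) = -3sin(2x) - 2sin(3x) + 3sin(4x): c_2=-3, c_3=-2, c_4=3.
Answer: u(x, t) = -3exp(-4t)sin(2x) - 2exp(-9t)sin(3x) + 3exp(-16t)sin(4x)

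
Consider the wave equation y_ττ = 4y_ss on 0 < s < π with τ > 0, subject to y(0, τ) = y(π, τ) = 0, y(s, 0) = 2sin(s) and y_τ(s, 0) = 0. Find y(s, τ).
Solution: Using separation of variables y = X(s)T(τ):
Eigenfunctions: sin(ns), n = 1, 2, 3, ...
General solution: y(s, τ) = Σ [A_n cos(2n τ) + B_n sin(2n τ)] sin(ns)
From y(s,0) = 2sin(s): A_1=2. From y_τ(s,0) = 0: all B_n = 0.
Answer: y(s, τ) = 2sin(s)cos(2τ)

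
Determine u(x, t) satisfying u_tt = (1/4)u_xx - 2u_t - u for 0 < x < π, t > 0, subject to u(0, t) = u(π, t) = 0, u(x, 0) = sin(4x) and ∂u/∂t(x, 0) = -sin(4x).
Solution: Substitute u = exp(-t)w, i.e. w = exp(t)u.
By the product rule, u_t = exp(-t)(w_t - w), u_tt = exp(-t)(w_tt - 2w_t + w), u_xx = exp(-t)w_xx.
Substituting into the PDE and dividing by exp(-t): w_tt - 2w_t + w = (1/4)w_xx - 2(w_t - w) - w.
The lower-order terms cancel, leaving the standard wave equation w_tt = (1/4)w_xx.
Initial data for w: w(x,0) = u(x,0) = sin(4x); w_t(x,0) = u_t(x,0) + u(x,0) = 0. The boundary conditions carry over: w(0,t) = w(π,t) = 0.
Solve for w:
  Using separation of variables w = X(x)T(t):
  Eigenfunctions: sin(nx), n = 1, 2, 3, ...
  General solution: w(x, t) = Σ [A_n cos(n t/2) + B_n sin(n t/2)] sin(nx)
  From w(x,0) = sin(4x): A_4=1. From w_t(x,0) = 0: all B_n = 0.
Hence w(x,t) = sin(4x)cos(2t).
Transform back: u(x,t) = exp(-t)w(x,t).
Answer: u(x, t) = exp(-t)sin(4x)cos(2t)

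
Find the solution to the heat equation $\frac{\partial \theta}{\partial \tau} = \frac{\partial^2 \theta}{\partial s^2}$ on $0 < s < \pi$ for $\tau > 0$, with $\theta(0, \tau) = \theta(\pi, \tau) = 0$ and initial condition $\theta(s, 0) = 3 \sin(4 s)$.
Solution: Separating variables: $\theta = \sum c_n e^{-n^2\tau} \sin(ns)$. From $\theta(s,0) = 3 \sin(4 s)$: $c_4=3$.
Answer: $\theta(s, \tau) = 3 e^{-16 \tau} \sin(4 s)$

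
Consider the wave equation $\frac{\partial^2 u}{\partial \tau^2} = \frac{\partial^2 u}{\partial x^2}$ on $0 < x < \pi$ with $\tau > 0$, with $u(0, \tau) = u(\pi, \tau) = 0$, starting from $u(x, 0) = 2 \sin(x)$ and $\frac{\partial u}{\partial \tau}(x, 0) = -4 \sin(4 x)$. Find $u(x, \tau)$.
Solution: Separating variables: $u = \sum [A_n \cos(\omega_n \tau) + B_n \sin(\omega_n \tau)] \sin(nx)$, $\omega_n = n$. From ICs ($B_n$ = velocity coefficient / $\omega_n$): $A_1=2, B_4=-1$.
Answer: $u(x, \tau) = - \sin(4 \tau) \sin(4 x) + 2 \sin(x) \cos(\tau)$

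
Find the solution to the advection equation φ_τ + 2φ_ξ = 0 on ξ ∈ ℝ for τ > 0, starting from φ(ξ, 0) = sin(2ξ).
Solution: By method of characteristics (waves move right with speed 2):
Along characteristics ξ - 2τ = const, φ is constant, so φ(ξ,τ) = f(ξ - 2τ) with f = φ(·, 0).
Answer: φ(ξ, τ) = sin(2ξ - 4τ)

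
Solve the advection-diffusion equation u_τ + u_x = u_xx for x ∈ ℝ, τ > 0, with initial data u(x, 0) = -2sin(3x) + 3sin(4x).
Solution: Moving frame: η = x - τ, σ = τ, u = w(η,σ), so u_τ = w_σ - w_η and u_xx = w_ηη.
Hence u_τ + u_x = w_σ and the PDE becomes the heat equation w_σ = w_ηη on η ∈ ℝ.
Initial data: w(η,0) = u(η,0) = -2sin(3η) + 3sin(4η). Each mode sin(nη) decays as exp(-n²σ) on ℝ, so w(η,σ) = Σ c_n exp(-n²σ) sin(nη) with c_3=-2, c_4=3: w(η,σ) = -2exp(-9σ)sin(3η) + 3exp(-16σ)sin(4η).
Substituting back: u(x,τ) = w(x - τ, τ).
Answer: u(x, τ) = -2exp(-9τ)sin(3x - 3τ) + 3exp(-16τ)sin(4x - 4τ)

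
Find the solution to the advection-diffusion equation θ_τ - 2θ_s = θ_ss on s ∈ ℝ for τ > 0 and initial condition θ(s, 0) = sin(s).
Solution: Change to a moving frame: let η = s + 2τ, σ = τ and write θ(s,τ) = u(η,σ).
By the chain rule θ_τ = u_σ + 2u_η, θ_s = u_η, θ_ss = u_ηη.
Then θ_τ - 2θ_s = u_σ: the advection term cancels and the PDE becomes the heat equation u_σ = u_ηη on η ∈ ℝ.
Initial data: u(η,0) = θ(η,0) = sin(η).
On η ∈ ℝ each mode satisfies (sin(nη))″ = -n² sin(nη), so exp(-n²σ) sin(nη) solves the heat equation; by superposition u(η,σ) = Σ c_n exp(-n²σ) sin(nη).
Reading off the coefficients: c_1=1, so u(η,σ) = exp(-σ)sin(η).
Substituting back η = s + 2τ, σ = τ: θ(s,τ) = u(s + 2τ, τ).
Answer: θ(s, τ) = exp(-τ)sin(s + 2τ)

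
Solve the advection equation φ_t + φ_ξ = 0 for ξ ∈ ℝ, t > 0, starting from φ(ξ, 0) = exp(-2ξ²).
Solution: By method of characteristics (waves move right with speed 1):
Along characteristics ξ - t = const, φ is constant, so φ(ξ,t) = f(ξ - t) with f = φ(·, 0).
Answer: φ(ξ, t) = exp(-2(-t + ξ)²)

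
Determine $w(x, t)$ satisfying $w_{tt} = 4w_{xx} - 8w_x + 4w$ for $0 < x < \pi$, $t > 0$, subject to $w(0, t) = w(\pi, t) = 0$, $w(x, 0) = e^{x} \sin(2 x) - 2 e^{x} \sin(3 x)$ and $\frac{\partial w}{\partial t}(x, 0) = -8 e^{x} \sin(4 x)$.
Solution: Substitute $w = e^{x}u$, i.e. $u = e^{-x}w$.
By the product rule, $w_x = e^{x}(u_x + u)$, $w_{xx} = e^{x}(u_{xx} + 2u_x + u)$, $w_{tt} = e^{x}u_{tt}$.
Substituting into the PDE and dividing by $e^{x}$: $u_{tt} = 4(u_{xx} + 2u_x + u) - 8(u_x + u) + 4u$.
The lower-order terms cancel, leaving the standard wave equation $u_{tt} = 4u_{xx}$.
Initial data for $u$: $u(x,0) = e^{-x}w(x,0) = \sin(2 x) - 2 \sin(3 x)$; $u_t(x,0) = e^{-x}w_t(x,0) = -8 \sin(4 x)$. The boundary conditions carry over: $u(0,t) = u(\pi,t) = 0$.
Solve for $u$:
  Using separation of variables $u = X(x)T(t)$:
  Eigenfunctions: $\sin(nx)$, $n = 1, 2, 3, \ldots$
  General solution: $u(x, t) = \sum [A_n \cos(2n t) + B_n \sin(2n t)] \sin(nx)$
  From $u(x,0) = \sin(2 x) - 2 \sin(3 x)$: $A_2=1, A_3=-2$. From $u_t(x,0) = -8 \sin(4 x)$, using $u_t(x,0) = \sum \omega_n B_n \sin(nx)$ with $\omega_n = 2n$: $B_4 = (-8)/8 = -1$.
Hence $u(x,t) = - \sin(8 t) \sin(4 x) + \sin(2 x) \cos(4 t) - 2 \sin(3 x) \cos(6 t)$.
Transform back: $w(x,t) = e^{x}u(x,t)$.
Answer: $w(x, t) = - e^{x} \sin(8 t) \sin(4 x) + e^{x} \sin(2 x) \cos(4 t) - 2 e^{x} \sin(3 x) \cos(6 t)$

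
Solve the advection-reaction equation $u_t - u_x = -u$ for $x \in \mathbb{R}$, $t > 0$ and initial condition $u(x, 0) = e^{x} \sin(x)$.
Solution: Substitute $u = e^{x}w$.
Then $u_x = e^{x}(w_x + w)$, $u_t = e^{x}w_t$; substituting and dividing by $e^{x}$, the lower-order terms cancel: $w_t - w_x = 0$ (standard advection equation).
Data for $w$: $w(x,0) = e^{-x}u(x,0) = \sin(x)$.
By characteristics ($dx/dt = -1$), $w(x,t) = f(x + t)$ with $f = w( \cdot , 0)$.
So $w(x,t) = \sin(t + x)$, and $u(x,t) = e^{x}w(x,t)$.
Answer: $u(x, t) = e^{x} \sin(t + x)$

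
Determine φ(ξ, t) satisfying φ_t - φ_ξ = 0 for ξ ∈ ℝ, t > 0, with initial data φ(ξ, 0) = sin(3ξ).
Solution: By characteristics (dξ/dt = -1), φ(ξ,t) = f(ξ + t) with f = φ(·, 0).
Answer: φ(ξ, t) = sin(3t + 3ξ)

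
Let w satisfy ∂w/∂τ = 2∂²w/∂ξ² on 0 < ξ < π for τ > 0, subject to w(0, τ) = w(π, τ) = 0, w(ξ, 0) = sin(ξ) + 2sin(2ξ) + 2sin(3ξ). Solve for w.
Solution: Separating variables: w = Σ c_n exp(-2n²τ) sin(nξ). From w(ξ,0) = sin(ξ) + 2sin(2ξ) + 2sin(3ξ): c_1=1, c_2=2, c_3=2.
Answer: w(ξ, τ) = exp(-2τ)sin(ξ) + 2exp(-8τ)sin(2ξ) + 2exp(-18τ)sin(3ξ)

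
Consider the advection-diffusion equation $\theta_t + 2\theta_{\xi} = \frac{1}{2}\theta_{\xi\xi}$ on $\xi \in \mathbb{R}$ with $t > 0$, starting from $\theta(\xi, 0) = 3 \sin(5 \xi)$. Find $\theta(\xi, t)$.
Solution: Change to a moving frame: let $\eta = \xi - 2t$, $\sigma = t$ and write $\theta(\xi,t) = u(\eta,\sigma)$.
By the chain rule $\theta_t = u_{\sigma} - 2u_{\eta}$, $\theta_{\xi} = u_{\eta}$, $\theta_{\xi\xi} = u_{\eta\eta}$.
Then $\theta_t + 2\theta_{\xi} = u_{\sigma}$: the advection term cancels and the PDE becomes the heat equation $u_{\sigma} = \frac{1}{2}u_{\eta\eta}$ on $\eta \in \mathbb{R}$.
Initial data: $u(\eta,0) = \theta(\eta,0) = 3 \sin(5 \eta)$.
On $\eta \in \mathbb{R}$ each mode satisfies $(\sin(n\eta))'' = -n^2 \sin(n\eta)$, so $e^{-n^2\sigma/2} \sin(n\eta)$ solves the heat equation; by superposition $u(\eta,\sigma) = \sum c_n e^{-n^2\sigma/2} \sin(n\eta)$.
Reading off the coefficients: $c_5=3$, so $u(\eta,\sigma) = 3 e^{-25 \sigma/2} \sin(5 \eta)$.
Substituting back $\eta = \xi - 2t$, $\sigma = t$: $\theta(\xi,t) = u(\xi - 2t, t)$.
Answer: $\theta(\xi, t) = 3 e^{-25 t/2} \sin(5 \xi - 10 t)$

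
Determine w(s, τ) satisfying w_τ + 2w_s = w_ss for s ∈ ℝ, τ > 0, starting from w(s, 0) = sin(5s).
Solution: Change to a moving frame: let η = s - 2τ, σ = τ and write w(s,τ) = u(η,σ).
By the chain rule w_τ = u_σ - 2u_η, w_s = u_η, w_ss = u_ηη.
Then w_τ + 2w_s = u_σ: the advection term cancels and the PDE becomes the heat equation u_σ = u_ηη on η ∈ ℝ.
Initial data: u(η,0) = w(η,0) = sin(5η).
On η ∈ ℝ each mode satisfies (sin(nη))″ = -n² sin(nη), so exp(-n²σ) sin(nη) solves the heat equation; by superposition u(η,σ) = Σ c_n exp(-n²σ) sin(nη).
Reading off the coefficients: c_5=1, so u(η,σ) = exp(-25σ)sin(5η).
Substituting back η = s - 2τ, σ = τ: w(s,τ) = u(s - 2τ, τ).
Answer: w(s, τ) = exp(-25τ)sin(5s - 10τ)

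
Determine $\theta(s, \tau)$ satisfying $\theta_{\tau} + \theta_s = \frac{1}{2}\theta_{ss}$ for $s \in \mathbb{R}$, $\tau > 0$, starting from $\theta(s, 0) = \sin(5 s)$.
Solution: Change to a moving frame: let $\eta = s - \tau$, $\sigma = \tau$ and write $\theta(s,\tau) = u(\eta,\sigma)$.
By the chain rule $\theta_{\tau} = u_{\sigma} - u_{\eta}$, $\theta_s = u_{\eta}$, $\theta_{ss} = u_{\eta\eta}$.
Then $\theta_{\tau} + \theta_s = u_{\sigma}$: the advection term cancels and the PDE becomes the heat equation $u_{\sigma} = \frac{1}{2}u_{\eta\eta}$ on $\eta \in \mathbb{R}$.
Initial data: $u(\eta,0) = \theta(\eta,0) = \sin(5 \eta)$.
On $\eta \in \mathbb{R}$ each mode satisfies $(\sin(n\eta))'' = -n^2 \sin(n\eta)$, so $e^{-n^2\sigma/2} \sin(n\eta)$ solves the heat equation; by superposition $u(\eta,\sigma) = \sum c_n e^{-n^2\sigma/2} \sin(n\eta)$.
Reading off the coefficients: $c_5=1$, so $u(\eta,\sigma) = e^{-25 \sigma/2} \sin(5 \eta)$.
Substituting back $\eta = s - \tau$, $\sigma = \tau$: $\theta(s,\tau) = u(s - \tau, \tau)$.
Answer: $\theta(s, \tau) = - e^{-25 \tau/2} \sin(5 \tau - 5 s)$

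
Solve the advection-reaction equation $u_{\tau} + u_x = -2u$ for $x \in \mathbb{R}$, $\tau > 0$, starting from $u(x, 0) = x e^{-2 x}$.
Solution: Substitute $u = e^{-2x}w$.
Then $u_x = e^{-2x}(w_x - 2w)$, $u_{\tau} = e^{-2x}w_{\tau}$; substituting and dividing by $e^{-2x}$, the lower-order terms cancel: $w_{\tau} + w_x = 0$ (standard advection equation).
Data for $w$: $w(x,0) = e^{2x}u(x,0) = x$.
By characteristics ($dx/d\tau = 1$), $w(x,\tau) = f(x - \tau)$ with $f = w( \cdot , 0)$.
So $w(x,\tau) = x - \tau$, and $u(x,\tau) = e^{-2x}w(x,\tau)$.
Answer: $u(x, \tau) = - \tau e^{-2 x} + x e^{-2 x}$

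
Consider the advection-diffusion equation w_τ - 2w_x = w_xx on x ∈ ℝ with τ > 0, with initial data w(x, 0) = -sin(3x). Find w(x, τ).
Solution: Moving frame: η = x + 2τ, σ = τ, w = u(η,σ), so w_τ = u_σ + 2u_η and w_xx = u_ηη.
Hence w_τ - 2w_x = u_σ and the PDE becomes the heat equation u_σ = u_ηη on η ∈ ℝ.
Initial data: u(η,0) = w(η,0) = -sin(3η). Each mode sin(nη) decays as exp(-n²σ) on ℝ, so u(η,σ) = Σ c_n exp(-n²σ) sin(nη) with c_3=-1: u(η,σ) = -exp(-9σ)sin(3η).
Substituting back: w(x,τ) = u(x + 2τ, τ).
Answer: w(x, τ) = -exp(-9τ)sin(3x + 6τ)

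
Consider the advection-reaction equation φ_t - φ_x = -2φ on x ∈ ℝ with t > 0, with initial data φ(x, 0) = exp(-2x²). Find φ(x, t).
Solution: Substitute φ = exp(-2t)u, i.e. u = exp(2t)φ.
By the product rule, φ_t = exp(-2t)(u_t - 2u), φ_x = exp(-2t)u_x.
Substituting into the PDE and dividing by exp(-2t): u_t - 2u - u_x = -2u.
The lower-order terms cancel, leaving the standard advection equation u_t - u_x = 0.
Initial data for u: u(x,0) = φ(x,0) = exp(-2x²).
Solve for u:
  By method of characteristics (waves move left with speed 1):
  Along characteristics x + t = const, u is constant, so u(x,t) = f(x + t) with f = u(·, 0).
Hence u(x,t) = exp(-2(t + x)²).
Transform back: φ(x,t) = exp(-2t)u(x,t).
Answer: φ(x, t) = exp(-2t)exp(-2(t + x)²)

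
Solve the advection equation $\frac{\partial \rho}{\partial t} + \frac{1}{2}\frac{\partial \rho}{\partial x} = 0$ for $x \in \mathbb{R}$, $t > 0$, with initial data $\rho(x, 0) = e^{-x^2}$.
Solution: By characteristics ($dx/dt = 1/2$), $\rho(x,t) = f(x - \frac{1}{2}t)$ with $f = \rho( \cdot , 0)$.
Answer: $\rho(x, t) = e^{-(-t/2 + x)^2}$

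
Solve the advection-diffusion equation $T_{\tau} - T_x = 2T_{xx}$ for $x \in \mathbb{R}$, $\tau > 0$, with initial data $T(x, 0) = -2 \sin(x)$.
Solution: Moving frame: $\eta = x + \tau$, $\sigma = \tau$, $T = u(\eta,\sigma)$, so $T_{\tau} = u_{\sigma} + u_{\eta}$ and $T_{xx} = u_{\eta\eta}$.
Hence $T_{\tau} - T_x = u_{\sigma}$ and the PDE becomes the heat equation $u_{\sigma} = 2u_{\eta\eta}$ on $\eta \in \mathbb{R}$.
Initial data: $u(\eta,0) = T(\eta,0) = -2 \sin(\eta)$. Each mode $\sin(n\eta)$ decays as $e^{-2n^2\sigma}$ on $\mathbb{R}$, so $u(\eta,\sigma) = \sum c_n e^{-2n^2\sigma} \sin(n\eta)$ with $c_1=-2$: $u(\eta,\sigma) = -2 e^{-2 \sigma} \sin(\eta)$.
Substituting back: $T(x,\tau) = u(x + \tau, \tau)$.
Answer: $T(x, \tau) = -2 e^{-2 \tau} \sin(\tau + x)$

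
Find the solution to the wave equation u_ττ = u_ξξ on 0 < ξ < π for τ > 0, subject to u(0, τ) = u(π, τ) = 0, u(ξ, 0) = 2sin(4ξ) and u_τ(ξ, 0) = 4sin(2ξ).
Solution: Separating variables: u = Σ [A_n cos(ω_n τ) + B_n sin(ω_n τ)] sin(nξ), ω_n = n. From ICs (B_n = velocity coefficient / ω_n): A_4=2, B_2=2.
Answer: u(ξ, τ) = 2sin(2ξ)sin(2τ) + 2sin(4ξ)cos(4τ)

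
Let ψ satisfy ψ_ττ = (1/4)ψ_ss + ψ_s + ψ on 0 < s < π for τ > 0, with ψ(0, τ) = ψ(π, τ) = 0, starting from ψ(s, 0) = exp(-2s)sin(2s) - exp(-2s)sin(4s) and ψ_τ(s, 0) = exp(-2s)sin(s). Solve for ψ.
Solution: Substitute ψ = exp(-2s)u, i.e. u = exp(2s)ψ.
By the product rule, ψ_s = exp(-2s)(u_s - 2u), ψ_ss = exp(-2s)(u_ss - 4u_s + 4u), ψ_ττ = exp(-2s)u_ττ.
Substituting into the PDE and dividing by exp(-2s): u_ττ = (1/4)(u_ss - 4u_s + 4u) + (u_s - 2u) + u.
The lower-order terms cancel, leaving the standard wave equation u_ττ = (1/4)u_ss.
Initial data for u: u(s,0) = exp(2s)ψ(s,0) = sin(2s) - sin(4s); u_τ(s,0) = exp(2s)ψ_τ(s,0) = sin(s). The boundary conditions carry over: u(0,τ) = u(π,τ) = 0.
Solve for u:
  Using separation of variables u = X(s)T(τ):
  Eigenfunctions: sin(ns), n = 1, 2, 3, ...
  General solution: u(s, τ) = Σ [A_n cos(n τ/2) + B_n sin(n τ/2)] sin(ns)
  From u(s,0) = sin(2s) - sin(4s): A_2=1, A_4=-1. From u_τ(s,0) = sin(s), using u_τ(s,0) = Σ ω_n B_n sin(ns) with ω_n = n/2: B_1 = 1/(1/2) = 2.
Hence u(s,τ) = 2sin(s)sin(τ/2) + sin(2s)cos(τ) - sin(4s)cos(2τ).
Transform back: ψ(s,τ) = exp(-2s)u(s,τ).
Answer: ψ(s, τ) = 2exp(-2s)sin(s)sin(τ/2) + exp(-2s)sin(2s)cos(τ) - exp(-2s)sin(4s)cos(2τ)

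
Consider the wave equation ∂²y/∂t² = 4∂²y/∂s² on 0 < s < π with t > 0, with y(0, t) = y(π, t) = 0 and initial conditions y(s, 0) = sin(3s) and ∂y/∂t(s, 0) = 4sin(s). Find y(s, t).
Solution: Separating variables: y = Σ [A_n cos(ω_n t) + B_n sin(ω_n t)] sin(ns), ω_n = 2n. From ICs (B_n = velocity coefficient / ω_n): A_3=1, B_1=2.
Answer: y(s, t) = 2sin(s)sin(2t) + sin(3s)cos(6t)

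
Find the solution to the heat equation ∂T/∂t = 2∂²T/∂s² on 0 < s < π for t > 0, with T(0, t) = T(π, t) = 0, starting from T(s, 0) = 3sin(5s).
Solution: Using separation of variables T = X(s)G(t):
Eigenfunctions: sin(ns), n = 1, 2, 3, ...
General solution: T(s, t) = Σ c_n sin(ns) exp(-2n² t)
Matching T(s,0) = 3sin(5s) term by term: c_5=3.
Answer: T(s, t) = 3exp(-50t)sin(5s)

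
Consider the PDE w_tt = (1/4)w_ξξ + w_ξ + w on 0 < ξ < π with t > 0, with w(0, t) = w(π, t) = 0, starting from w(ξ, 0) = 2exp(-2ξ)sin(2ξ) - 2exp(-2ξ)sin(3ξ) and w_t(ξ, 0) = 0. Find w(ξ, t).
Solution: Substitute w = exp(-2ξ)u, i.e. u = exp(2ξ)w.
By the product rule, w_ξ = exp(-2ξ)(u_ξ - 2u), w_ξξ = exp(-2ξ)(u_ξξ - 4u_ξ + 4u), w_tt = exp(-2ξ)u_tt.
Substituting into the PDE and dividing by exp(-2ξ): u_tt = (1/4)(u_ξξ - 4u_ξ + 4u) + (u_ξ - 2u) + u.
The lower-order terms cancel, leaving the standard wave equation u_tt = (1/4)u_ξξ.
Initial data for u: u(ξ,0) = exp(2ξ)w(ξ,0) = 2sin(2ξ) - 2sin(3ξ); u_t(ξ,0) = exp(2ξ)w_t(ξ,0) = 0. The boundary conditions carry over: u(0,t) = u(π,t) = 0.
Solve for u:
  Using separation of variables u = X(ξ)T(t):
  Eigenfunctions: sin(nξ), n = 1, 2, 3, ...
  General solution: u(ξ, t) = Σ [A_n cos(n t/2) + B_n sin(n t/2)] sin(nξ)
  From u(ξ,0) = 2sin(2ξ) - 2sin(3ξ): A_2=2, A_3=-2. From u_t(ξ,0) = 0: all B_n = 0.
Hence u(ξ,t) = 2sin(2ξ)cos(t) - 2sin(3ξ)cos(3t/2).
Transform back: w(ξ,t) = exp(-2ξ)u(ξ,t).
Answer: w(ξ, t) = 2exp(-2ξ)sin(2ξ)cos(t) - 2exp(-2ξ)sin(3ξ)cos(3t/2)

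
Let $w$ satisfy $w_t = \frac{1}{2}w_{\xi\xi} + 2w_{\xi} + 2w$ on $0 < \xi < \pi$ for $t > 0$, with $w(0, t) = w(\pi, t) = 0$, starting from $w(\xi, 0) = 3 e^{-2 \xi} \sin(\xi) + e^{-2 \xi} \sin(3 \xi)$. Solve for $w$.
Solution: Substitute $w = e^{-2\xi}u$, i.e. $u = e^{2\xi}w$.
By the product rule, $w_{\xi} = e^{-2\xi}(u_{\xi} - 2u)$, $w_{\xi\xi} = e^{-2\xi}(u_{\xi\xi} - 4u_{\xi} + 4u)$, $w_t = e^{-2\xi}u_t$.
Substituting into the PDE and dividing by $e^{-2\xi}$: $u_t = \frac{1}{2}(u_{\xi\xi} - 4u_{\xi} + 4u) + 2(u_{\xi} - 2u) + 2u$.
The lower-order terms cancel, leaving the standard heat equation $u_t = \frac{1}{2}u_{\xi\xi}$.
Initial data for $u$: $u(\xi,0) = e^{2\xi}w(\xi,0) = 3 \sin(\xi) + \sin(3 \xi)$. The boundary conditions carry over: $u(0,t) = u(\pi,t) = 0$.
Solve for $u$:
  Using separation of variables $u = X(\xi)T(t)$:
  Eigenfunctions: $\sin(n\xi)$, $n = 1, 2, 3, \ldots$
  General solution: $u(\xi, t) = \sum c_n \sin(n\xi) e^{-n^2 t/2}$
  Matching $u(\xi,0) = 3 \sin(\xi) + \sin(3 \xi)$ term by term: $c_1=3, c_3=1$.
Hence $u(\xi,t) = 3 e^{-t/2} \sin(\xi) + e^{-9 t/2} \sin(3 \xi)$.
Transform back: $w(\xi,t) = e^{-2\xi}u(\xi,t)$.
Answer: $w(\xi, t) = 3 e^{-2 \xi} e^{-t/2} \sin(\xi) + e^{-2 \xi} e^{-9 t/2} \sin(3 \xi)$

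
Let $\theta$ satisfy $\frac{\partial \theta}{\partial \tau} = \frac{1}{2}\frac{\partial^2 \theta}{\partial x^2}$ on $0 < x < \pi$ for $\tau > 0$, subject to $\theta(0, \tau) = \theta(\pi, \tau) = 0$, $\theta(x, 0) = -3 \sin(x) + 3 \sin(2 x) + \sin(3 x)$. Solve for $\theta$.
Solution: Separating variables: $\theta = \sum c_n e^{-n^2\tau/2} \sin(nx)$. From $\theta(x,0) = -3 \sin(x) + 3 \sin(2 x) + \sin(3 x)$: $c_1=-3, c_2=3, c_3=1$.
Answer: $\theta(x, \tau) = 3 e^{-2 \tau} \sin(2 x) - 3 e^{-\tau/2} \sin(x) + e^{-9 \tau/2} \sin(3 x)$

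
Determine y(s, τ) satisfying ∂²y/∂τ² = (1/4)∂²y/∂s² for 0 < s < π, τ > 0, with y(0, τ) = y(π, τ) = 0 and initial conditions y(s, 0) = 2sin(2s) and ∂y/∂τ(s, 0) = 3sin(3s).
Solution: Separating variables: y = Σ [A_n cos(ω_n τ) + B_n sin(ω_n τ)] sin(ns), ω_n = n/2. From ICs (B_n = velocity coefficient / ω_n): A_2=2, B_3=2.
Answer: y(s, τ) = 2sin(2s)cos(τ) + 2sin(3s)sin(3τ/2)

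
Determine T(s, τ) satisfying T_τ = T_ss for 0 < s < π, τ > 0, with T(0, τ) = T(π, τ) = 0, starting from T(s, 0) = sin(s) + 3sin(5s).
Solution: Using separation of variables T = X(s)G(τ):
Eigenfunctions: sin(ns), n = 1, 2, 3, ...
General solution: T(s, τ) = Σ c_n sin(ns) exp(-n² τ)
Matching T(s,0) = sin(s) + 3sin(5s) term by term: c_1=1, c_5=3.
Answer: T(s, τ) = exp(-τ)sin(s) + 3exp(-25τ)sin(5s)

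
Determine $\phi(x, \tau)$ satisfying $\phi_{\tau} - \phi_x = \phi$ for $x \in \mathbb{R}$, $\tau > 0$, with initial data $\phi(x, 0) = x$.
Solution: Substitute $\phi = e^{\tau}u$, i.e. $u = e^{-\tau}\phi$.
By the product rule, $\phi_{\tau} = e^{\tau}(u_{\tau} + u)$, $\phi_x = e^{\tau}u_x$.
Substituting into the PDE and dividing by $e^{\tau}$: $u_{\tau} + u - u_x = u$.
The lower-order terms cancel, leaving the standard advection equation $u_{\tau} - u_x = 0$.
Initial data for $u$: $u(x,0) = \phi(x,0) = x$.
Solve for $u$:
  By method of characteristics (waves move left with speed 1):
  Along characteristics $x + \tau =$ const, $u$ is constant, so $u(x,\tau) = f(x + \tau)$ with $f = u( \cdot , 0)$.
Hence $u(x,\tau) = x + \tau$.
Transform back: $\phi(x,\tau) = e^{\tau}u(x,\tau)$.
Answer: $\phi(x, \tau) = \tau e^{\tau} + x e^{\tau}$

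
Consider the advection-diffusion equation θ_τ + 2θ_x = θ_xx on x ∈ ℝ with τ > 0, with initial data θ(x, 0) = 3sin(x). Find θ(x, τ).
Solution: Change to a moving frame: let η = x - 2τ, σ = τ and write θ(x,τ) = u(η,σ).
By the chain rule θ_τ = u_σ - 2u_η, θ_x = u_η, θ_xx = u_ηη.
Then θ_τ + 2θ_x = u_σ: the advection term cancels and the PDE becomes the heat equation u_σ = u_ηη on η ∈ ℝ.
Initial data: u(η,0) = θ(η,0) = 3sin(η).
On η ∈ ℝ each mode satisfies (sin(nη))″ = -n² sin(nη), so exp(-n²σ) sin(nη) solves the heat equation; by superposition u(η,σ) = Σ c_n exp(-n²σ) sin(nη).
Reading off the coefficients: c_1=3, so u(η,σ) = 3exp(-σ)sin(η).
Substituting back η = x - 2τ, σ = τ: θ(x,τ) = u(x - 2τ, τ).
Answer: θ(x, τ) = 3exp(-τ)sin(x - 2τ)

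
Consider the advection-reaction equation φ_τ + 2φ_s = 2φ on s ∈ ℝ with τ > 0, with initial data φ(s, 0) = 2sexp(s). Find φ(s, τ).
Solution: Substitute φ = exp(s)u, i.e. u = exp(-s)φ.
By the product rule, φ_s = exp(s)(u_s + u), φ_τ = exp(s)u_τ.
Substituting into the PDE and dividing by exp(s): u_τ + 2(u_s + u) = 2u.
The lower-order terms cancel, leaving the standard advection equation u_τ + 2u_s = 0.
Initial data for u: u(s,0) = exp(-s)φ(s,0) = 2s.
Solve for u:
  By method of characteristics (waves move right with speed 2):
  Along characteristics s - 2τ = const, u is constant, so u(s,τ) = f(s - 2τ) with f = u(·, 0).
Hence u(s,τ) = 2s - 4τ.
Transform back: φ(s,τ) = exp(s)u(s,τ).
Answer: φ(s, τ) = 2sexp(s) - 4τexp(s)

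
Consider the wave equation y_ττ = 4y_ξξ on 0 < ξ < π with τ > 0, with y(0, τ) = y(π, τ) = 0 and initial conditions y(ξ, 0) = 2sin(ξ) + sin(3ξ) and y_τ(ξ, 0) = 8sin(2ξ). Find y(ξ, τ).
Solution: Separating variables: y = Σ [A_n cos(ω_n τ) + B_n sin(ω_n τ)] sin(nξ), ω_n = 2n. From ICs (B_n = velocity coefficient / ω_n): A_1=2, A_3=1, B_2=2.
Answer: y(ξ, τ) = 2sin(ξ)cos(2τ) + 2sin(2ξ)sin(4τ) + sin(3ξ)cos(6τ)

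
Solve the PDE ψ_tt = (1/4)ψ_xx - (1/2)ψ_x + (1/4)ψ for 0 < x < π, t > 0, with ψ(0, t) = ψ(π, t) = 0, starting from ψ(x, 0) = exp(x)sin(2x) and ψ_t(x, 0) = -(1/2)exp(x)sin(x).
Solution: Substitute ψ = exp(x)u, i.e. u = exp(-x)ψ.
By the product rule, ψ_x = exp(x)(u_x + u), ψ_xx = exp(x)(u_xx + 2u_x + u), ψ_tt = exp(x)u_tt.
Substituting into the PDE and dividing by exp(x): u_tt = (1/4)(u_xx + 2u_x + u) - (1/2)(u_x + u) + (1/4)u.
The lower-order terms cancel, leaving the standard wave equation u_tt = (1/4)u_xx.
Initial data for u: u(x,0) = exp(-x)ψ(x,0) = sin(2x); u_t(x,0) = exp(-x)ψ_t(x,0) = -(1/2)sin(x). The boundary conditions carry over: u(0,t) = u(π,t) = 0.
Solve for u:
  Using separation of variables u = X(x)T(t):
  Eigenfunctions: sin(nx), n = 1, 2, 3, ...
  General solution: u(x, t) = Σ [A_n cos(n t/2) + B_n sin(n t/2)] sin(nx)
  From u(x,0) = sin(2x): A_2=1. From u_t(x,0) = -(1/2)sin(x), using u_t(x,0) = Σ ω_n B_n sin(nx) with ω_n = n/2: B_1 = (-1/2)/(1/2) = -1.
Hence u(x,t) = -sin(t/2)sin(x) + sin(2x)cos(t).
Transform back: ψ(x,t) = exp(x)u(x,t).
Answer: ψ(x, t) = -exp(x)sin(t/2)sin(x) + exp(x)sin(2x)cos(t)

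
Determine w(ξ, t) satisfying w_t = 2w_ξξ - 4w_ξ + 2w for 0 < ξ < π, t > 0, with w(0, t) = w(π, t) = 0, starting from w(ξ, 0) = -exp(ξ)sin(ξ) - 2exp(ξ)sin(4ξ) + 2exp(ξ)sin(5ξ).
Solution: Substitute w = exp(ξ)u.
Then w_ξ = exp(ξ)(u_ξ + u), w_ξξ = exp(ξ)(u_ξξ + 2u_ξ + u), w_t = exp(ξ)u_t; substituting and dividing by exp(ξ), the lower-order terms cancel: u_t = 2u_ξξ (standard heat equation).
Data for u: u(ξ,0) = exp(-ξ)w(ξ,0) = -sin(ξ) - 2sin(4ξ) + 2sin(5ξ). The boundary conditions carry over: u(0,t) = u(π,t) = 0.
Separating variables: u = Σ c_n exp(-2n²t) sin(nξ). From u(ξ,0) = -sin(ξ) - 2sin(4ξ) + 2sin(5ξ): c_1=-1, c_4=-2, c_5=2.
So u(ξ,t) = -exp(-2t)sin(ξ) - 2exp(-32t)sin(4ξ) + 2exp(-50t)sin(5ξ), and w(ξ,t) = exp(ξ)u(ξ,t).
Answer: w(ξ, t) = -exp(-2t)exp(ξ)sin(ξ) - 2exp(-32t)exp(ξ)sin(4ξ) + 2exp(-50t)exp(ξ)sin(5ξ)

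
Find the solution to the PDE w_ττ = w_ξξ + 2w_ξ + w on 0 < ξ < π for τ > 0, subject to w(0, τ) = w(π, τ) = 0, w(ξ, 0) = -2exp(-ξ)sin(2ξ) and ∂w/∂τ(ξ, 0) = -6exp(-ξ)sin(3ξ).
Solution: Substitute w = exp(-ξ)u.
Then w_ξ = exp(-ξ)(u_ξ - u), w_ξξ = exp(-ξ)(u_ξξ - 2u_ξ + u), w_ττ = exp(-ξ)u_ττ; substituting and dividing by exp(-ξ), the lower-order terms cancel: u_ττ = u_ξξ (standard wave equation).
Data for u: u(ξ,0) = exp(ξ)w(ξ,0) = -2sin(2ξ); u_τ(ξ,0) = exp(ξ)w_τ(ξ,0) = -6sin(3ξ). The boundary conditions carry over: u(0,τ) = u(π,τ) = 0.
Separating variables: u = Σ [A_n cos(ω_n τ) + B_n sin(ω_n τ)] sin(nξ), ω_n = n. From ICs (B_n = velocity coefficient / ω_n): A_2=-2, B_3=-2.
So u(ξ,τ) = -2sin(2ξ)cos(2τ) - 2sin(3ξ)sin(3τ), and w(ξ,τ) = exp(-ξ)u(ξ,τ).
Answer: w(ξ, τ) = -2exp(-ξ)sin(2ξ)cos(2τ) - 2exp(-ξ)sin(3ξ)sin(3τ)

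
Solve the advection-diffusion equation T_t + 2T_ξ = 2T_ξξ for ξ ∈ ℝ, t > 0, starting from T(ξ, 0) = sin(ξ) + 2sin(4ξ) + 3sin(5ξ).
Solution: Moving frame: η = ξ - 2t, σ = t, T = u(η,σ), so T_t = u_σ - 2u_η and T_ξξ = u_ηη.
Hence T_t + 2T_ξ = u_σ and the PDE becomes the heat equation u_σ = 2u_ηη on η ∈ ℝ.
Initial data: u(η,0) = T(η,0) = sin(η) + 2sin(4η) + 3sin(5η). Each mode sin(nη) decays as exp(-2n²σ) on ℝ, so u(η,σ) = Σ c_n exp(-2n²σ) sin(nη) with c_1=1, c_4=2, c_5=3: u(η,σ) = exp(-2σ)sin(η) + 2exp(-32σ)sin(4η) + 3exp(-50σ)sin(5η).
Substituting back: T(ξ,t) = u(ξ - 2t, t).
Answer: T(ξ, t) = -exp(-2t)sin(2t - ξ) - 2exp(-32t)sin(8t - 4ξ) - 3exp(-50t)sin(10t - 5ξ)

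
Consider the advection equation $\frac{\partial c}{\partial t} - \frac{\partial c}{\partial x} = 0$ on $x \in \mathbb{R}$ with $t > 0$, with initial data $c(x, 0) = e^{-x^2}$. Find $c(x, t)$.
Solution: By characteristics ($dx/dt = -1$), $c(x,t) = f(x + t)$ with $f = c( \cdot , 0)$.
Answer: $c(x, t) = e^{-(t + x)^2}$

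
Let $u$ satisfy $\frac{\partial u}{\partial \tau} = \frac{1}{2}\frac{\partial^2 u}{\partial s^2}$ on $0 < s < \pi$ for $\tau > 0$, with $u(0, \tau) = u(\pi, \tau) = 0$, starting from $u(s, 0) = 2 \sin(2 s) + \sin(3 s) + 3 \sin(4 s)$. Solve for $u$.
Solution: Separating variables: $u = \sum c_n e^{-n^2\tau/2} \sin(ns)$. From $u(s,0) = 2 \sin(2 s) + \sin(3 s) + 3 \sin(4 s)$: $c_2=2, c_3=1, c_4=3$.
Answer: $u(s, \tau) = 2 e^{-2 \tau} \sin(2 s) + 3 e^{-8 \tau} \sin(4 s) + e^{-9 \tau/2} \sin(3 s)$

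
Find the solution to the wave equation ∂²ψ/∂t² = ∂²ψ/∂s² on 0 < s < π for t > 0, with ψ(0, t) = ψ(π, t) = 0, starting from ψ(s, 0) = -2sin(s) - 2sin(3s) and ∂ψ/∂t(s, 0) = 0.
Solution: Using separation of variables ψ = X(s)T(t):
Eigenfunctions: sin(ns), n = 1, 2, 3, ...
General solution: ψ(s, t) = Σ [A_n cos(n t) + B_n sin(n t)] sin(ns)
From ψ(s,0) = -2sin(s) - 2sin(3s): A_1=-2, A_3=-2. From ψ_t(s,0) = 0: all B_n = 0.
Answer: ψ(s, t) = -2sin(s)cos(t) - 2sin(3s)cos(3t)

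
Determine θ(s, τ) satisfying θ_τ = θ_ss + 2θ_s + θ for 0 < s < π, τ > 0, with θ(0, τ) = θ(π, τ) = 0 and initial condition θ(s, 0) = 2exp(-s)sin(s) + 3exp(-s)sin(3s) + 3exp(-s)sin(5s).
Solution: Substitute θ = exp(-s)u, i.e. u = exp(s)θ.
By the product rule, θ_s = exp(-s)(u_s - u), θ_ss = exp(-s)(u_ss - 2u_s + u), θ_τ = exp(-s)u_τ.
Substituting into the PDE and dividing by exp(-s): u_τ = (u_ss - 2u_s + u) + 2(u_s - u) + u.
The lower-order terms cancel, leaving the standard heat equation u_τ = u_ss.
Initial data for u: u(s,0) = exp(s)θ(s,0) = 2sin(s) + 3sin(3s) + 3sin(5s). The boundary conditions carry over: u(0,τ) = u(π,τ) = 0.
Solve for u:
  Using separation of variables u = X(s)G(τ):
  Eigenfunctions: sin(ns), n = 1, 2, 3, ...
  General solution: u(s, τ) = Σ c_n sin(ns) exp(-n² τ)
  Matching u(s,0) = 2sin(s) + 3sin(3s) + 3sin(5s) term by term: c_1=2, c_3=3, c_5=3.
Hence u(s,τ) = 2exp(-τ)sin(s) + 3exp(-9τ)sin(3s) + 3exp(-25τ)sin(5s).
Transform back: θ(s,τ) = exp(-s)u(s,τ).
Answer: θ(s, τ) = 2exp(-s)exp(-τ)sin(s) + 3exp(-s)exp(-9τ)sin(3s) + 3exp(-s)exp(-25τ)sin(5s)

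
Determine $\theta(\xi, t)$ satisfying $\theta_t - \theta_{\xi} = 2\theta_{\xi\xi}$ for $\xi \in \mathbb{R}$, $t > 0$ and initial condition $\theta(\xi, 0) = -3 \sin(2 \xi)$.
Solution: Change to a moving frame: let $\eta = \xi + t$, $\sigma = t$ and write $\theta(\xi,t) = u(\eta,\sigma)$.
By the chain rule $\theta_t = u_{\sigma} + u_{\eta}$, $\theta_{\xi} = u_{\eta}$, $\theta_{\xi\xi} = u_{\eta\eta}$.
Then $\theta_t - \theta_{\xi} = u_{\sigma}$: the advection term cancels and the PDE becomes the heat equation $u_{\sigma} = 2u_{\eta\eta}$ on $\eta \in \mathbb{R}$.
Initial data: $u(\eta,0) = \theta(\eta,0) = -3 \sin(2 \eta)$.
On $\eta \in \mathbb{R}$ each mode satisfies $(\sin(n\eta))'' = -n^2 \sin(n\eta)$, so $e^{-2n^2\sigma} \sin(n\eta)$ solves the heat equation; by superposition $u(\eta,\sigma) = \sum c_n e^{-2n^2\sigma} \sin(n\eta)$.
Reading off the coefficients: $c_2=-3$, so $u(\eta,\sigma) = -3 e^{-8 \sigma} \sin(2 \eta)$.
Substituting back $\eta = \xi + t$, $\sigma = t$: $\theta(\xi,t) = u(\xi + t, t)$.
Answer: $\theta(\xi, t) = -3 e^{-8 t} \sin(2 \xi + 2 t)$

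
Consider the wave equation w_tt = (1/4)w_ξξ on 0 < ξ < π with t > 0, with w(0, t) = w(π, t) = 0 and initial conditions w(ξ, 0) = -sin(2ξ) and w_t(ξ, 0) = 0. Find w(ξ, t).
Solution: Using separation of variables w = X(ξ)T(t):
Eigenfunctions: sin(nξ), n = 1, 2, 3, ...
General solution: w(ξ, t) = Σ [A_n cos(n t/2) + B_n sin(n t/2)] sin(nξ)
From w(ξ,0) = -sin(2ξ): A_2=-1. From w_t(ξ,0) = 0: all B_n = 0.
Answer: w(ξ, t) = -sin(2ξ)cos(t)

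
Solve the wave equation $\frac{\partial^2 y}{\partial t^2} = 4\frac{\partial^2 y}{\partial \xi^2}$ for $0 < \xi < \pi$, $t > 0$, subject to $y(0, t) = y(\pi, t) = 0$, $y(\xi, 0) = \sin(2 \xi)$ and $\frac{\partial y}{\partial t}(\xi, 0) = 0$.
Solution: Separating variables: $y = \sum [A_n \cos(\omega_n t) + B_n \sin(\omega_n t)] \sin(n\xi)$, $\omega_n = 2n$. From ICs: $A_2=1$.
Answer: $y(\xi, t) = \sin(2 \xi) \cos(4 t)$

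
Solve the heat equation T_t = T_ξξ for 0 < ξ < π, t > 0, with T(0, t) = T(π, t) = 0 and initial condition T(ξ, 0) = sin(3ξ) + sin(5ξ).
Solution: Using separation of variables T = X(ξ)G(t):
Eigenfunctions: sin(nξ), n = 1, 2, 3, ...
General solution: T(ξ, t) = Σ c_n sin(nξ) exp(-n² t)
Matching T(ξ,0) = sin(3ξ) + sin(5ξ) term by term: c_3=1, c_5=1.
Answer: T(ξ, t) = exp(-9t)sin(3ξ) + exp(-25t)sin(5ξ)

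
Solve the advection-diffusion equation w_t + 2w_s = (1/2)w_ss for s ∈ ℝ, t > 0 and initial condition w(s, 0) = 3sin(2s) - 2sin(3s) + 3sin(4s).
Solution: Moving frame: η = s - 2t, σ = t, w = u(η,σ), so w_t = u_σ - 2u_η and w_ss = u_ηη.
Hence w_t + 2w_s = u_σ and the PDE becomes the heat equation u_σ = (1/2)u_ηη on η ∈ ℝ.
Initial data: u(η,0) = w(η,0) = 3sin(2η) - 2sin(3η) + 3sin(4η). Each mode sin(nη) decays as exp(-n²σ/2) on ℝ, so u(η,σ) = Σ c_n exp(-n²σ/2) sin(nη) with c_2=3, c_3=-2, c_4=3: u(η,σ) = 3exp(-2σ)sin(2η) + 3exp(-8σ)sin(4η) - 2exp(-9σ/2)sin(3η).
Substituting back: w(s,t) = u(s - 2t, t).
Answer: w(s, t) = 3exp(-2t)sin(2s - 4t) + 3exp(-8t)sin(4s - 8t) - 2exp(-9t/2)sin(3s - 6t)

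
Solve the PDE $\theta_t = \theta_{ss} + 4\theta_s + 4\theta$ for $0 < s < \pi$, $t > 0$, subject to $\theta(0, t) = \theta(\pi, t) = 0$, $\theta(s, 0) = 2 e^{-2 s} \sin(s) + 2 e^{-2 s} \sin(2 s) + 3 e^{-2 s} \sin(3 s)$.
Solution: Substitute $\theta = e^{-2s}u$.
Then $\theta_s = e^{-2s}(u_s - 2u)$, $\theta_{ss} = e^{-2s}(u_{ss} - 4u_s + 4u)$, $\theta_t = e^{-2s}u_t$; substituting and dividing by $e^{-2s}$, the lower-order terms cancel: $u_t = u_{ss}$ (standard heat equation).
Data for $u$: $u(s,0) = e^{2s}\theta(s,0) = 2 \sin(s) + 2 \sin(2 s) + 3 \sin(3 s)$. The boundary conditions carry over: $u(0,t) = u(\pi,t) = 0$.
Separating variables: $u = \sum c_n e^{-n^2t} \sin(ns)$. From $u(s,0) = 2 \sin(s) + 2 \sin(2 s) + 3 \sin(3 s)$: $c_1=2, c_2=2, c_3=3$.
So $u(s,t) = 2 e^{-t} \sin(s) + 2 e^{-4 t} \sin(2 s) + 3 e^{-9 t} \sin(3 s)$, and $\theta(s,t) = e^{-2s}u(s,t)$.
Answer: $\theta(s, t) = 2 e^{-2 s} e^{-t} \sin(s) + 2 e^{-2 s} e^{-4 t} \sin(2 s) + 3 e^{-2 s} e^{-9 t} \sin(3 s)$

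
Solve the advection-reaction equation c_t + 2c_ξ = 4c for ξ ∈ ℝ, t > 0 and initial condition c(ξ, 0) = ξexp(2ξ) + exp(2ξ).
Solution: Substitute c = exp(2ξ)u, i.e. u = exp(-2ξ)c.
By the product rule, c_ξ = exp(2ξ)(u_ξ + 2u), c_t = exp(2ξ)u_t.
Substituting into the PDE and dividing by exp(2ξ): u_t + 2(u_ξ + 2u) = 4u.
The lower-order terms cancel, leaving the standard advection equation u_t + 2u_ξ = 0.
Initial data for u: u(ξ,0) = exp(-2ξ)c(ξ,0) = ξ + 1.
Solve for u:
  By method of characteristics (waves move right with speed 2):
  Along characteristics ξ - 2t = const, u is constant, so u(ξ,t) = f(ξ - 2t) with f = u(·, 0).
Hence u(ξ,t) = -2t + ξ + 1.
Transform back: c(ξ,t) = exp(2ξ)u(ξ,t).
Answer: c(ξ, t) = -2texp(2ξ) + ξexp(2ξ) + exp(2ξ)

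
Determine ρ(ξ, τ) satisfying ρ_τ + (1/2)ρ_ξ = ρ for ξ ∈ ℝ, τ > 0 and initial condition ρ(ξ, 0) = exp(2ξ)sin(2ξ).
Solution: Substitute ρ = exp(2ξ)u.
Then ρ_ξ = exp(2ξ)(u_ξ + 2u), ρ_τ = exp(2ξ)u_τ; substituting and dividing by exp(2ξ), the lower-order terms cancel: u_τ + (1/2)u_ξ = 0 (standard advection equation).
Data for u: u(ξ,0) = exp(-2ξ)ρ(ξ,0) = sin(2ξ).
By characteristics (dξ/dτ = 1/2), u(ξ,τ) = f(ξ - (1/2)τ) with f = u(·, 0).
So u(ξ,τ) = sin(2ξ - τ), and ρ(ξ,τ) = exp(2ξ)u(ξ,τ).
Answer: ρ(ξ, τ) = exp(2ξ)sin(2ξ - τ)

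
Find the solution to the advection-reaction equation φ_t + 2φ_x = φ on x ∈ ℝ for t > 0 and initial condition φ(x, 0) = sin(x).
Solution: Substitute φ = exp(t)u.
Then φ_t = exp(t)(u_t + u), φ_x = exp(t)u_x; substituting and dividing by exp(t), the lower-order terms cancel: u_t + 2u_x = 0 (standard advection equation).
Data for u: u(x,0) = φ(x,0) = sin(x).
By characteristics (dx/dt = 2), u(x,t) = f(x - 2t) with f = u(·, 0).
So u(x,t) = -sin(2t - x), and φ(x,t) = exp(t)u(x,t).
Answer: φ(x, t) = -exp(t)sin(2t - x)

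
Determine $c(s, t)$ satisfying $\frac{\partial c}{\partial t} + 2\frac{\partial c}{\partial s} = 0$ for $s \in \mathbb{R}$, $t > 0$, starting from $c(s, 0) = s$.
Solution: By method of characteristics (waves move right with speed 2):
Along characteristics $s - 2t =$ const, $c$ is constant, so $c(s,t) = f(s - 2t)$ with $f = c( \cdot , 0)$.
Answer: $c(s, t) = s - 2 t$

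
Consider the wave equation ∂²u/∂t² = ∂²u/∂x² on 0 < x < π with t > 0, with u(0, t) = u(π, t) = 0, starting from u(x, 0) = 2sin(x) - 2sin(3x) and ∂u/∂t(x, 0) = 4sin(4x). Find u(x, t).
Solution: Using separation of variables u = X(x)T(t):
Eigenfunctions: sin(nx), n = 1, 2, 3, ...
General solution: u(x, t) = Σ [A_n cos(n t) + B_n sin(n t)] sin(nx)
From u(x,0) = 2sin(x) - 2sin(3x): A_1=2, A_3=-2. From u_t(x,0) = 4sin(4x), using u_t(x,0) = Σ ω_n B_n sin(nx) with ω_n = n: B_4 = 4/4 = 1.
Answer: u(x, t) = sin(4t)sin(4x) + 2sin(x)cos(t) - 2sin(3x)cos(3t)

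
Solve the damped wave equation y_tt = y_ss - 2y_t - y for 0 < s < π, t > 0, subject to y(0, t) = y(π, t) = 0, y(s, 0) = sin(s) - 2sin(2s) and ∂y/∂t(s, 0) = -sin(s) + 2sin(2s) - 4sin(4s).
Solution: Substitute y = exp(-t)u, i.e. u = exp(t)y.
By the product rule, y_t = exp(-t)(u_t - u), y_tt = exp(-t)(u_tt - 2u_t + u), y_ss = exp(-t)u_ss.
Substituting into the PDE and dividing by exp(-t): u_tt - 2u_t + u = u_ss - 2(u_t - u) - u.
The lower-order terms cancel, leaving the standard wave equation u_tt = u_ss.
Initial data for u: u(s,0) = y(s,0) = sin(s) - 2sin(2s); u_t(s,0) = y_t(s,0) + y(s,0) = -4sin(4s). The boundary conditions carry over: u(0,t) = u(π,t) = 0.
Solve for u:
  Using separation of variables u = X(s)T(t):
  Eigenfunctions: sin(ns), n = 1, 2, 3, ...
  General solution: u(s, t) = Σ [A_n cos(n t) + B_n sin(n t)] sin(ns)
  From u(s,0) = sin(s) - 2sin(2s): A_1=1, A_2=-2. From u_t(s,0) = -4sin(4s), using u_t(s,0) = Σ ω_n B_n sin(ns) with ω_n = n: B_4 = (-4)/4 = -1.
Hence u(s,t) = sin(s)cos(t) - 2sin(2s)cos(2t) - sin(4s)sin(4t).
Transform back: y(s,t) = exp(-t)u(s,t).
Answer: y(s, t) = exp(-t)sin(s)cos(t) - 2exp(-t)sin(2s)cos(2t) - exp(-t)sin(4s)sin(4t)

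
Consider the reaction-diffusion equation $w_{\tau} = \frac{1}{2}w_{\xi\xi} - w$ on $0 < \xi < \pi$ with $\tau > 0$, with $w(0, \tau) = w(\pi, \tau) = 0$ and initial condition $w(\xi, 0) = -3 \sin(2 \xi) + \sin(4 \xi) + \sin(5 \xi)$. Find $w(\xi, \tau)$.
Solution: Substitute $w = e^{-\tau}u$.
Then $w_{\tau} = e^{-\tau}(u_{\tau} - u)$, $w_{\xi\xi} = e^{-\tau}u_{\xi\xi}$; substituting and dividing by $e^{-\tau}$, the lower-order terms cancel: $u_{\tau} = \frac{1}{2}u_{\xi\xi}$ (standard heat equation).
Data for $u$: $u(\xi,0) = w(\xi,0) = -3 \sin(2 \xi) + \sin(4 \xi) + \sin(5 \xi)$. The boundary conditions carry over: $u(0,\tau) = u(\pi,\tau) = 0$.
Separating variables: $u = \sum c_n e^{-n^2\tau/2} \sin(n\xi)$. From $u(\xi,0) = -3 \sin(2 \xi) + \sin(4 \xi) + \sin(5 \xi)$: $c_2=-3, c_4=1, c_5=1$.
So $u(\xi,\tau) = -3 e^{-2 \tau} \sin(2 \xi) + e^{-8 \tau} \sin(4 \xi) + e^{-25 \tau/2} \sin(5 \xi)$, and $w(\xi,\tau) = e^{-\tau}u(\xi,\tau)$.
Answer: $w(\xi, \tau) = -3 e^{-3 \tau} \sin(2 \xi) + e^{-9 \tau} \sin(4 \xi) + e^{-27 \tau/2} \sin(5 \xi)$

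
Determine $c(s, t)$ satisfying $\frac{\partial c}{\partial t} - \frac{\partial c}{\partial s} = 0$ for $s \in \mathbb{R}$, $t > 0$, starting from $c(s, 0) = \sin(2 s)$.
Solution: By characteristics ($ds/dt = -1$), $c(s,t) = f(s + t)$ with $f = c( \cdot , 0)$.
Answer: $c(s, t) = \sin(2 s + 2 t)$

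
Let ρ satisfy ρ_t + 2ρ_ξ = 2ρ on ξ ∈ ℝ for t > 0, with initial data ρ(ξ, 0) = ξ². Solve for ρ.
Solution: Substitute ρ = exp(2t)u.
Then ρ_t = exp(2t)(u_t + 2u), ρ_ξ = exp(2t)u_ξ; substituting and dividing by exp(2t), the lower-order terms cancel: u_t + 2u_ξ = 0 (standard advection equation).
Data for u: u(ξ,0) = ρ(ξ,0) = ξ².
By characteristics (dξ/dt = 2), u(ξ,t) = f(ξ - 2t) with f = u(·, 0).
So u(ξ,t) = 4t² - 4tξ + ξ², and ρ(ξ,t) = exp(2t)u(ξ,t).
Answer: ρ(ξ, t) = 4t²exp(2t) - 4tξexp(2t) + ξ²exp(2t)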